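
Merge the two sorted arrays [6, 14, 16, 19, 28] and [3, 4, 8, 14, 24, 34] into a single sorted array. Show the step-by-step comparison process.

Merging process:

Compare 6 vs 3: take 3 from right. Merged: [3]
Compare 6 vs 4: take 4 from right. Merged: [3, 4]
Compare 6 vs 8: take 6 from left. Merged: [3, 4, 6]
Compare 14 vs 8: take 8 from right. Merged: [3, 4, 6, 8]
Compare 14 vs 14: take 14 from left. Merged: [3, 4, 6, 8, 14]
Compare 16 vs 14: take 14 from right. Merged: [3, 4, 6, 8, 14, 14]
Compare 16 vs 24: take 16 from left. Merged: [3, 4, 6, 8, 14, 14, 16]
Compare 19 vs 24: take 19 from left. Merged: [3, 4, 6, 8, 14, 14, 16, 19]
Compare 28 vs 24: take 24 from right. Merged: [3, 4, 6, 8, 14, 14, 16, 19, 24]
Compare 28 vs 34: take 28 from left. Merged: [3, 4, 6, 8, 14, 14, 16, 19, 24, 28]
Append remaining from right: [34]. Merged: [3, 4, 6, 8, 14, 14, 16, 19, 24, 28, 34]

Final merged array: [3, 4, 6, 8, 14, 14, 16, 19, 24, 28, 34]
Total comparisons: 10

The merged array is [3, 4, 6, 8, 14, 14, 16, 19, 24, 28, 34], requiring 10 comparisons. The merge step runs in O(n) time where n is the total number of elements.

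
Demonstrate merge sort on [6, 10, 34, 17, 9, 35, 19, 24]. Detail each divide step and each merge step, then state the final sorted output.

Merge sort trace:

Split: [6, 10, 34, 17, 9, 35, 19, 24] -> [6, 10, 34, 17] and [9, 35, 19, 24]
  Split: [6, 10, 34, 17] -> [6, 10] and [34, 17]
    Split: [6, 10] -> [6] and [10]
    Merge: [6] + [10] -> [6, 10]
    Split: [34, 17] -> [34] and [17]
    Merge: [34] + [17] -> [17, 34]
  Merge: [6, 10] + [17, 34] -> [6, 10, 17, 34]
  Split: [9, 35, 19, 24] -> [9, 35] and [19, 24]
    Split: [9, 35] -> [9] and [35]
    Merge: [9] + [35] -> [9, 35]
    Split: [19, 24] -> [19] and [24]
    Merge: [19] + [24] -> [19, 24]
  Merge: [9, 35] + [19, 24] -> [9, 19, 24, 35]
Merge: [6, 10, 17, 34] + [9, 19, 24, 35] -> [6, 9, 10, 17, 19, 24, 34, 35]

Final sorted array: [6, 9, 10, 17, 19, 24, 34, 35]

The merge sort proceeds by recursively splitting the array and merging sorted halves.
After all merges, the sorted array is [6, 9, 10, 17, 19, 24, 34, 35].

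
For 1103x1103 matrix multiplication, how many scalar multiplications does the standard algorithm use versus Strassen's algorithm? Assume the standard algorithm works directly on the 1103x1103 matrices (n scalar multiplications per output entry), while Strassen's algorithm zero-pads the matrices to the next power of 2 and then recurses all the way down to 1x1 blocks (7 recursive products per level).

Matrix multiplication for 1103x1103 matrices:

Strassen's algorithm requires power-of-2 dimensions. Pad 1103x1103 to 2048x2048 (next power of 2).

Standard algorithm: 1103^3 = 1341919727 multiplications
Strassen's algorithm: 7^(log2(2048)) = 7^11 = 1977326743 multiplications
Difference: 1341919727 - 1977326743 = -635407016 (Strassen uses MORE here due to padding overhead — for small or just-over-power-of-2 n, padding can outweigh the per-level savings)

Standard: 1341919727 multiplications (1103^3). Strassen: 1977326743 multiplications (7^11, after padding to 2048x2048). Strassen reduces 8 recursive multiplications to 7 at each level.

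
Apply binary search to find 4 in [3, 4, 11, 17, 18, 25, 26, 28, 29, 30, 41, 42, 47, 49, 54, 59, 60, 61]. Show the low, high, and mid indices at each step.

Binary search for 4 in [3, 4, 11, 17, 18, 25, 26, 28, 29, 30, 41, 42, 47, 49, 54, 59, 60, 61]:

lo=0, hi=17, mid=8, arr[mid]=29 -> 29 > 4, search left half
lo=0, hi=7, mid=3, arr[mid]=17 -> 17 > 4, search left half
lo=0, hi=2, mid=1, arr[mid]=4 -> Found target at index 1!

Binary search finds 4 at index 1 after 3 comparisons. The search repeatedly halves the search space by comparing with the middle element.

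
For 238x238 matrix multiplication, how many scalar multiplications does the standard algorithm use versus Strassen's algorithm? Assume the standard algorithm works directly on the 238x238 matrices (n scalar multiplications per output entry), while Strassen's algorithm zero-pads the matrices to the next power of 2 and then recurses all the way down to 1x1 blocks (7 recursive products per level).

Matrix multiplication for 238x238 matrices:

Strassen's algorithm requires power-of-2 dimensions. Pad 238x238 to 256x256 (next power of 2).

Standard algorithm: 238^3 = 13481272 multiplications
Strassen's algorithm: 7^(log2(256)) = 7^8 = 5764801 multiplications
Savings: 13481272 - 5764801 = 7716471 multiplications

Standard: 13481272 multiplications (238^3). Strassen: 5764801 multiplications (7^8, after padding to 256x256). Strassen reduces 8 recursive multiplications to 7 at each level.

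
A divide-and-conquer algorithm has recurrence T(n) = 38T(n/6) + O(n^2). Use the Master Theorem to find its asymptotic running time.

Master Theorem for T(n) = 38T(n/6) + O(n^2):

a = 38, b = 6, c = 2
log_b(a) = log_6(38) = 2.0302

Case 1: c = 2 < log_6(38) = 2.0302
T(n) = O(n^(log_6 38))

For T(n) = 38T(n/6) + O(n^2): log_6(38) = 2.0302. This is Case 1 of the Master Theorem (c < log_b(a), work dominated by leaves), giving O(n^(log_6 38)).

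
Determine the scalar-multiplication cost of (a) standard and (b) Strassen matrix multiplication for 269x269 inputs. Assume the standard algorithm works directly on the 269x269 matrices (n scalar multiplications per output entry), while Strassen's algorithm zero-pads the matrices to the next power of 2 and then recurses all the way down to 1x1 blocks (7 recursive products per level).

Matrix multiplication for 269x269 matrices:

Strassen's algorithm requires power-of-2 dimensions. Pad 269x269 to 512x512 (next power of 2).

Standard algorithm: 269^3 = 19465109 multiplications
Strassen's algorithm: 7^(log2(512)) = 7^9 = 40353607 multiplications
Difference: 19465109 - 40353607 = -20888498 (Strassen uses MORE here due to padding overhead — for small or just-over-power-of-2 n, padding can outweigh the per-level savings)

Standard: 19465109 multiplications (269^3). Strassen: 40353607 multiplications (7^9, after padding to 512x512). Strassen reduces 8 recursive multiplications to 7 at each level.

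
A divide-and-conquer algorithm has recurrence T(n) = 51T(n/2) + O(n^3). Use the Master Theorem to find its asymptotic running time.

Master Theorem for T(n) = 51T(n/2) + O(n^3):

a = 51, b = 2, c = 3
log_b(a) = log_2(51) = 5.6724

Case 1: c = 3 < log_2(51) = 5.6724
T(n) = O(n^(log_2 51))

For T(n) = 51T(n/2) + O(n^3): log_2(51) = 5.6724. This is Case 1 of the Master Theorem (c < log_b(a), work dominated by leaves), giving O(n^(log_2 51)).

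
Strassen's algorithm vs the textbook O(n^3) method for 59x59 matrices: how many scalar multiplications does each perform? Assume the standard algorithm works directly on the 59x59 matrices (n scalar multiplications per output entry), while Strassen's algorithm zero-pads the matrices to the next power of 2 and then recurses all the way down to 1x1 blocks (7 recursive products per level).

Matrix multiplication for 59x59 matrices:

Strassen's algorithm requires power-of-2 dimensions. Pad 59x59 to 64x64 (next power of 2).

Standard algorithm: 59^3 = 205379 multiplications
Strassen's algorithm: 7^(log2(64)) = 7^6 = 117649 multiplications
Savings: 205379 - 117649 = 87730 multiplications

Standard: 205379 multiplications (59^3). Strassen: 117649 multiplications (7^6, after padding to 64x64). Strassen reduces 8 recursive multiplications to 7 at each level.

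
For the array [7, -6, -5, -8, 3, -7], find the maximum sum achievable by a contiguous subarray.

Using Kadane's algorithm on [7, -6, -5, -8, 3, -7]:

Scanning through the array:
Position 1 (value -6): max_ending_here = 1, max_so_far = 7
Position 2 (value -5): max_ending_here = -4, max_so_far = 7
Position 3 (value -8): max_ending_here = -8, max_so_far = 7
Position 4 (value 3): max_ending_here = 3, max_so_far = 7
Position 5 (value -7): max_ending_here = -4, max_so_far = 7

Maximum subarray: [7]
Maximum sum: 7

The maximum subarray is [7] with sum 7. This subarray runs from index 0 to index 0.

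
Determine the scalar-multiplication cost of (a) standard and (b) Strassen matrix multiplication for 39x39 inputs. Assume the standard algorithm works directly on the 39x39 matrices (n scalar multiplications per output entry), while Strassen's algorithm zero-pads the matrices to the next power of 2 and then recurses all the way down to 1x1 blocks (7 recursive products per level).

Matrix multiplication for 39x39 matrices:

Strassen's algorithm requires power-of-2 dimensions. Pad 39x39 to 64x64 (next power of 2).

Standard algorithm: 39^3 = 59319 multiplications
Strassen's algorithm: 7^(log2(64)) = 7^6 = 117649 multiplications
Difference: 59319 - 117649 = -58330 (Strassen uses MORE here due to padding overhead — for small or just-over-power-of-2 n, padding can outweigh the per-level savings)

Standard: 59319 multiplications (39^3). Strassen: 117649 multiplications (7^6, after padding to 64x64). Strassen reduces 8 recursive multiplications to 7 at each level.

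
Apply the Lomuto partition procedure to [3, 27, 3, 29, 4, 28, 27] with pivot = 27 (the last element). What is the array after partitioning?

Lomuto partition with pivot = 27:

Initial array: [3, 27, 3, 29, 4, 28, 27]

arr[0]=3 <= 27: swap with position 0, array becomes [3, 27, 3, 29, 4, 28, 27]
arr[1]=27 <= 27: swap with position 1, array becomes [3, 27, 3, 29, 4, 28, 27]
arr[2]=3 <= 27: swap with position 2, array becomes [3, 27, 3, 29, 4, 28, 27]
arr[3]=29 > 27: no swap
arr[4]=4 <= 27: swap with position 3, array becomes [3, 27, 3, 4, 29, 28, 27]
arr[5]=28 > 27: no swap

Place pivot at position 4: [3, 27, 3, 4, 27, 28, 29]
Pivot position: 4

After partitioning with pivot 27, the array becomes [3, 27, 3, 4, 27, 28, 29]. The pivot is placed at index 4. All elements to the left of the pivot are <= 27, and all elements to the right are > 27.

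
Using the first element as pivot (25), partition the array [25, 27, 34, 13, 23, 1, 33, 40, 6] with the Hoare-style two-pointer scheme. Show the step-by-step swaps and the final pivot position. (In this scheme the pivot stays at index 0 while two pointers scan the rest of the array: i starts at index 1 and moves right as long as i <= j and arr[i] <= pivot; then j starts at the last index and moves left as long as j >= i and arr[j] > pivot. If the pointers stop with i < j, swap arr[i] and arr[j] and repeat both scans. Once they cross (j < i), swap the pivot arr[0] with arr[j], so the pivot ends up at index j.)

Hoare-style two-pointer partition with pivot = 25:

Initial array: [25, 27, 34, 13, 23, 1, 33, 40, 6]

Pointers start at i = 1, j = 8.
i stops at index 1 (arr[1]=27 > 25), j stops at index 8 (arr[8]=6 <= 25): swap arr[1] and arr[8], array becomes [25, 6, 34, 13, 23, 1, 33, 40, 27]
i stops at index 2 (arr[2]=34 > 25), j stops at index 5 (arr[5]=1 <= 25): swap arr[2] and arr[5], array becomes [25, 6, 1, 13, 23, 34, 33, 40, 27]
i ends at 5, j ends at 4: the pointers have crossed (j < i), so scanning stops.

Swap pivot arr[0] with arr[4] to place pivot at position 4: [23, 6, 1, 13, 25, 34, 33, 40, 27]
Pivot position: 4

After partitioning with pivot 25, the array becomes [23, 6, 1, 13, 25, 34, 33, 40, 27]. The pivot is placed at index 4. All elements to the left of the pivot are <= 25, and all elements to the right are > 25.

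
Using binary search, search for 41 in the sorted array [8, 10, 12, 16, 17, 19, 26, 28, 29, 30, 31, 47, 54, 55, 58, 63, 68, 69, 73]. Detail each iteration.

Binary search for 41 in [8, 10, 12, 16, 17, 19, 26, 28, 29, 30, 31, 47, 54, 55, 58, 63, 68, 69, 73]:

lo=0, hi=18, mid=9, arr[mid]=30 -> 30 < 41, search right half
lo=10, hi=18, mid=14, arr[mid]=58 -> 58 > 41, search left half
lo=10, hi=13, mid=11, arr[mid]=47 -> 47 > 41, search left half
lo=10, hi=10, mid=10, arr[mid]=31 -> 31 < 41, search right half
lo=11 > hi=10, target 41 not found

Binary search determines that 41 is not in the array after 4 comparisons. The search space was exhausted without finding the target.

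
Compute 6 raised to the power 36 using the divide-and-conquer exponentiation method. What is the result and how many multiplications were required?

Computing 6^36 by squaring (build up from 6^1; each line after the first costs one multiplication):

6^1 = 6
6^2 = (6^1)^2 = 6^2 = 36
6^4 = (6^2)^2 = 36^2 = 1296
6^8 = (6^4)^2 = 1296^2 = 1679616
6^9 = 6 * 6^8 = 6 * 1679616 = 10077696
6^18 = (6^9)^2 = 10077696^2 = 101559956668416
6^36 = (6^18)^2 = 101559956668416^2 = 10314424798490535546171949056

Result: 10314424798490535546171949056
Multiplications needed: 6 (6 lines after 6^1)

6^36 = 10314424798490535546171949056. Using exponentiation by squaring, this requires 6 multiplications. The key idea: if the exponent is even, square the half-power; if odd, multiply by the base once.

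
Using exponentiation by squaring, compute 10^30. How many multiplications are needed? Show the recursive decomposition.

Computing 10^30 by squaring (build up from 10^1; each line after the first costs one multiplication):

10^1 = 10
10^2 = (10^1)^2 = 10^2 = 100
10^3 = 10 * 10^2 = 10 * 100 = 1000
10^6 = (10^3)^2 = 1000^2 = 1000000
10^7 = 10 * 10^6 = 10 * 1000000 = 10000000
10^14 = (10^7)^2 = 10000000^2 = 100000000000000
10^15 = 10 * 10^14 = 10 * 100000000000000 = 1000000000000000
10^30 = (10^15)^2 = 1000000000000000^2 = 1000000000000000000000000000000

Result: 1000000000000000000000000000000
Multiplications needed: 7 (7 lines after 10^1)

10^30 = 1000000000000000000000000000000. Using exponentiation by squaring, this requires 7 multiplications. The key idea: if the exponent is even, square the half-power; if odd, multiply by the base once.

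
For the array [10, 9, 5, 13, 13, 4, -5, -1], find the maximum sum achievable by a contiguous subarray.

Using Kadane's algorithm on [10, 9, 5, 13, 13, 4, -5, -1]:

Scanning through the array:
Position 1 (value 9): max_ending_here = 19, max_so_far = 19
Position 2 (value 5): max_ending_here = 24, max_so_far = 24
Position 3 (value 13): max_ending_here = 37, max_so_far = 37
Position 4 (value 13): max_ending_here = 50, max_so_far = 50
Position 5 (value 4): max_ending_here = 54, max_so_far = 54
Position 6 (value -5): max_ending_here = 49, max_so_far = 54
Position 7 (value -1): max_ending_here = 48, max_so_far = 54

Maximum subarray: [10, 9, 5, 13, 13, 4]
Maximum sum: 54

The maximum subarray is [10, 9, 5, 13, 13, 4] with sum 54. This subarray runs from index 0 to index 5.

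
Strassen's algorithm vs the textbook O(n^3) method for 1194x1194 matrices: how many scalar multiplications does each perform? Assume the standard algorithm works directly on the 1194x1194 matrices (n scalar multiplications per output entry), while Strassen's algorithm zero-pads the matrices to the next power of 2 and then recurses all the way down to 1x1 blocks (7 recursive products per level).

Matrix multiplication for 1194x1194 matrices:

Strassen's algorithm requires power-of-2 dimensions. Pad 1194x1194 to 2048x2048 (next power of 2).

Standard algorithm: 1194^3 = 1702209384 multiplications
Strassen's algorithm: 7^(log2(2048)) = 7^11 = 1977326743 multiplications
Difference: 1702209384 - 1977326743 = -275117359 (Strassen uses MORE here due to padding overhead — for small or just-over-power-of-2 n, padding can outweigh the per-level savings)

Standard: 1702209384 multiplications (1194^3). Strassen: 1977326743 multiplications (7^11, after padding to 2048x2048). Strassen reduces 8 recursive multiplications to 7 at each level.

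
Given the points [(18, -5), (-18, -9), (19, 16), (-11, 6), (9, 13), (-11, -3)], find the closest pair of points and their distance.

Computing all pairwise distances among 6 points:

d((18, -5), (-18, -9)) = 36.2215
d((18, -5), (19, 16)) = 21.0238
d((18, -5), (-11, 6)) = 31.0161
d((18, -5), (9, 13)) = 20.1246
d((18, -5), (-11, -3)) = 29.0689
d((-18, -9), (19, 16)) = 44.6542
d((-18, -9), (-11, 6)) = 16.5529
d((-18, -9), (9, 13)) = 34.8281
d((-18, -9), (-11, -3)) = 9.2195
d((19, 16), (-11, 6)) = 31.6228
d((19, 16), (9, 13)) = 10.4403
d((19, 16), (-11, -3)) = 35.5106
d((-11, 6), (9, 13)) = 21.1896
d((-11, 6), (-11, -3)) = 9.0 <-- minimum
d((9, 13), (-11, -3)) = 25.6125

Closest pair: (-11, 6) and (-11, -3) with distance 9.0

The closest pair is (-11, 6) and (-11, -3) with Euclidean distance 9.0. For 6 points, brute-force pairwise comparison is shown above. For large n, the divide-and-conquer algorithm (sort by x, recurse on halves, check the dividing strip) achieves O(n log n).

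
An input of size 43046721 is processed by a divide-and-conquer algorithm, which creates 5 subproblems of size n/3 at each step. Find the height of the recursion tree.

For divide and conquer with division factor 3:

Problem sizes at each level:
Level 0: 43046721
Level 1: 14348907
Level 2: 4782969
Level 3: 1594323
Level 4: 531441
Level 5: 177147
Level 6: 59049
Level 7: 19683
Level 8: 6561
Level 9: 2187
Level 10: 729
Level 11: 243
Level 12: 81
Level 13: 27
Level 14: 9
Level 15: 3
Level 16: 1

The root is level 0 and the size-1 base case is level 16 (the tree spans levels 0 through 16, i.e. 17 levels counting the root), so the depth is the number of divisions: log_3(43046721) = 16

The recursion tree depth is log_3(43046721) = 16. At each level, the problem size is divided by 3, so it takes 16 divisions to reduce to a base case of size 1. The algorithm makes 5 recursive calls at each level.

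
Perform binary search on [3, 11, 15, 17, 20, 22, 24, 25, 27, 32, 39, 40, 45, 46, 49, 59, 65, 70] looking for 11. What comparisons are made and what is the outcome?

Binary search for 11 in [3, 11, 15, 17, 20, 22, 24, 25, 27, 32, 39, 40, 45, 46, 49, 59, 65, 70]:

lo=0, hi=17, mid=8, arr[mid]=27 -> 27 > 11, search left half
lo=0, hi=7, mid=3, arr[mid]=17 -> 17 > 11, search left half
lo=0, hi=2, mid=1, arr[mid]=11 -> Found target at index 1!

Binary search finds 11 at index 1 after 3 comparisons. The search repeatedly halves the search space by comparing with the middle element.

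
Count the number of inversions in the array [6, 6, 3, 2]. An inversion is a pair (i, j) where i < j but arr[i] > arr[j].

Finding inversions in [6, 6, 3, 2]:

(0, 2): arr[0]=6 > arr[2]=3
(0, 3): arr[0]=6 > arr[3]=2
(1, 2): arr[1]=6 > arr[2]=3
(1, 3): arr[1]=6 > arr[3]=2
(2, 3): arr[2]=3 > arr[3]=2

Total inversions: 5

The array has 5 inversion(s): (0,2), (0,3), (1,2), (1,3), (2,3). Each pair (i,j) satisfies i < j and arr[i] > arr[j].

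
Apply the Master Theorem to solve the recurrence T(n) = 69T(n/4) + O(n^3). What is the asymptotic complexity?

Master Theorem for T(n) = 69T(n/4) + O(n^3):

a = 69, b = 4, c = 3
log_b(a) = log_4(69) = 3.0543

Case 1: c = 3 < log_4(69) = 3.0543
T(n) = O(n^(log_4 69))

For T(n) = 69T(n/4) + O(n^3): log_4(69) = 3.0543. This is Case 1 of the Master Theorem (c < log_b(a), work dominated by leaves), giving O(n^(log_4 69)).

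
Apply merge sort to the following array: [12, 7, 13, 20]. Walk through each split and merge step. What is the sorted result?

Merge sort trace:

Split: [12, 7, 13, 20] -> [12, 7] and [13, 20]
  Split: [12, 7] -> [12] and [7]
  Merge: [12] + [7] -> [7, 12]
  Split: [13, 20] -> [13] and [20]
  Merge: [13] + [20] -> [13, 20]
Merge: [7, 12] + [13, 20] -> [7, 12, 13, 20]

Final sorted array: [7, 12, 13, 20]

The merge sort proceeds by recursively splitting the array and merging sorted halves.
After all merges, the sorted array is [7, 12, 13, 20].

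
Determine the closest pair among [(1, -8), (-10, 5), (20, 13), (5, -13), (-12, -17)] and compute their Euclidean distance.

Computing all pairwise distances among 5 points:

d((1, -8), (-10, 5)) = 17.0294
d((1, -8), (20, 13)) = 28.3196
d((1, -8), (5, -13)) = 6.4031 <-- minimum
d((1, -8), (-12, -17)) = 15.8114
d((-10, 5), (20, 13)) = 31.0483
d((-10, 5), (5, -13)) = 23.4307
d((-10, 5), (-12, -17)) = 22.0907
d((20, 13), (5, -13)) = 30.0167
d((20, 13), (-12, -17)) = 43.8634
d((5, -13), (-12, -17)) = 17.4642

Closest pair: (1, -8) and (5, -13) with distance 6.4031

The closest pair is (1, -8) and (5, -13) with Euclidean distance 6.4031. For 5 points, brute-force pairwise comparison is shown above. For large n, the divide-and-conquer algorithm (sort by x, recurse on halves, check the dividing strip) achieves O(n log n).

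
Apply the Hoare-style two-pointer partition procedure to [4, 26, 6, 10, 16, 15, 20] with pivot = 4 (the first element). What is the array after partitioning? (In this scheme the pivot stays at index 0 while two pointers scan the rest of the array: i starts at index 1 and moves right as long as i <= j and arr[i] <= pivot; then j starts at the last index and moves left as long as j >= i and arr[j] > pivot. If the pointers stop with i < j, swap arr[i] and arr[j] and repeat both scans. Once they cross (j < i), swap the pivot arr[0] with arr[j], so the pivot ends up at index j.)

Hoare-style two-pointer partition with pivot = 4:

Initial array: [4, 26, 6, 10, 16, 15, 20]

Pointers start at i = 1, j = 6.
i ends at 1, j ends at 0: the pointers have crossed (j < i), so scanning stops.

j = 0, so swapping arr[0] with arr[j] leaves the pivot at position 0: [4, 26, 6, 10, 16, 15, 20]
Pivot position: 0

After partitioning with pivot 4, the array becomes [4, 26, 6, 10, 16, 15, 20]. The pivot is placed at index 0. All elements to the left of the pivot are <= 4, and all elements to the right are > 4.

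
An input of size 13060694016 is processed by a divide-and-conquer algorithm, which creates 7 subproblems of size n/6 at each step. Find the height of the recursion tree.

For divide and conquer with division factor 6:

Problem sizes at each level:
Level 0: 13060694016
Level 1: 2176782336
Level 2: 362797056
Level 3: 60466176
Level 4: 10077696
Level 5: 1679616
Level 6: 279936
Level 7: 46656
Level 8: 7776
Level 9: 1296
Level 10: 216
Level 11: 36
Level 12: 6
Level 13: 1

The root is level 0 and the size-1 base case is level 13 (the tree spans levels 0 through 13, i.e. 14 levels counting the root), so the depth is the number of divisions: log_6(13060694016) = 13

The recursion tree depth is log_6(13060694016) = 13. At each level, the problem size is divided by 6, so it takes 13 divisions to reduce to a base case of size 1. The algorithm makes 7 recursive calls at each level.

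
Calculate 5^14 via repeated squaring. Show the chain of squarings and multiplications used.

Computing 5^14 by squaring (build up from 5^1; each line after the first costs one multiplication):

5^1 = 5
5^2 = (5^1)^2 = 5^2 = 25
5^3 = 5 * 5^2 = 5 * 25 = 125
5^6 = (5^3)^2 = 125^2 = 15625
5^7 = 5 * 5^6 = 5 * 15625 = 78125
5^14 = (5^7)^2 = 78125^2 = 6103515625

Result: 6103515625
Multiplications needed: 5 (5 lines after 5^1)

5^14 = 6103515625. Using exponentiation by squaring, this requires 5 multiplications. The key idea: if the exponent is even, square the half-power; if odd, multiply by the base once.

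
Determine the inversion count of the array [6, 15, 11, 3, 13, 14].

Finding inversions in [6, 15, 11, 3, 13, 14]:

(0, 3): arr[0]=6 > arr[3]=3
(1, 2): arr[1]=15 > arr[2]=11
(1, 3): arr[1]=15 > arr[3]=3
(1, 4): arr[1]=15 > arr[4]=13
(1, 5): arr[1]=15 > arr[5]=14
(2, 3): arr[2]=11 > arr[3]=3

Total inversions: 6

The array has 6 inversion(s): (0,3), (1,2), (1,3), (1,4), (1,5), (2,3). Each pair (i,j) satisfies i < j and arr[i] > arr[j].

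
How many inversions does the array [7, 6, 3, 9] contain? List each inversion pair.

Finding inversions in [7, 6, 3, 9]:

(0, 1): arr[0]=7 > arr[1]=6
(0, 2): arr[0]=7 > arr[2]=3
(1, 2): arr[1]=6 > arr[2]=3

Total inversions: 3

The array has 3 inversion(s): (0,1), (0,2), (1,2). Each pair (i,j) satisfies i < j and arr[i] > arr[j].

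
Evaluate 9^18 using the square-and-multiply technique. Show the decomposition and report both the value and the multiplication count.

Computing 9^18 by squaring (build up from 9^1; each line after the first costs one multiplication):

9^1 = 9
9^2 = (9^1)^2 = 9^2 = 81
9^4 = (9^2)^2 = 81^2 = 6561
9^8 = (9^4)^2 = 6561^2 = 43046721
9^9 = 9 * 9^8 = 9 * 43046721 = 387420489
9^18 = (9^9)^2 = 387420489^2 = 150094635296999121

Result: 150094635296999121
Multiplications needed: 5 (5 lines after 9^1)

9^18 = 150094635296999121. Using exponentiation by squaring, this requires 5 multiplications. The key idea: if the exponent is even, square the half-power; if odd, multiply by the base once.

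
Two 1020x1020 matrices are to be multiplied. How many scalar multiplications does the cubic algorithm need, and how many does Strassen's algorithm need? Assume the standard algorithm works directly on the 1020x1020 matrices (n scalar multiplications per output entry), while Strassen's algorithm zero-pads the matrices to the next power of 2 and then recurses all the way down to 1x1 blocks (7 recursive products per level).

Matrix multiplication for 1020x1020 matrices:

Strassen's algorithm requires power-of-2 dimensions. Pad 1020x1020 to 1024x1024 (next power of 2).

Standard algorithm: 1020^3 = 1061208000 multiplications
Strassen's algorithm: 7^(log2(1024)) = 7^10 = 282475249 multiplications
Savings: 1061208000 - 282475249 = 778732751 multiplications

Standard: 1061208000 multiplications (1020^3). Strassen: 282475249 multiplications (7^10, after padding to 1024x1024). Strassen reduces 8 recursive multiplications to 7 at each level.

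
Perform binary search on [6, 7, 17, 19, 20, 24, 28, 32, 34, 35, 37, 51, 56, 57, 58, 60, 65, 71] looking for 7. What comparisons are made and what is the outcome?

Binary search for 7 in [6, 7, 17, 19, 20, 24, 28, 32, 34, 35, 37, 51, 56, 57, 58, 60, 65, 71]:

lo=0, hi=17, mid=8, arr[mid]=34 -> 34 > 7, search left half
lo=0, hi=7, mid=3, arr[mid]=19 -> 19 > 7, search left half
lo=0, hi=2, mid=1, arr[mid]=7 -> Found target at index 1!

Binary search finds 7 at index 1 after 3 comparisons. The search repeatedly halves the search space by comparing with the middle element.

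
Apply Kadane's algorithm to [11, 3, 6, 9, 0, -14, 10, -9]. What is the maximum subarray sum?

Using Kadane's algorithm on [11, 3, 6, 9, 0, -14, 10, -9]:

Scanning through the array:
Position 1 (value 3): max_ending_here = 14, max_so_far = 14
Position 2 (value 6): max_ending_here = 20, max_so_far = 20
Position 3 (value 9): max_ending_here = 29, max_so_far = 29
Position 4 (value 0): max_ending_here = 29, max_so_far = 29
Position 5 (value -14): max_ending_here = 15, max_so_far = 29
Position 6 (value 10): max_ending_here = 25, max_so_far = 29
Position 7 (value -9): max_ending_here = 16, max_so_far = 29

Maximum subarray: [11, 3, 6, 9]
Maximum sum: 29

The maximum subarray is [11, 3, 6, 9] with sum 29. This subarray runs from index 0 to index 3.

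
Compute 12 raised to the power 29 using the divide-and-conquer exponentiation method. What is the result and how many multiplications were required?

Computing 12^29 by squaring (build up from 12^1; each line after the first costs one multiplication):

12^1 = 12
12^2 = (12^1)^2 = 12^2 = 144
12^3 = 12 * 12^2 = 12 * 144 = 1728
12^6 = (12^3)^2 = 1728^2 = 2985984
12^7 = 12 * 12^6 = 12 * 2985984 = 35831808
12^14 = (12^7)^2 = 35831808^2 = 1283918464548864
12^28 = (12^14)^2 = 1283918464548864^2 = 1648446623609512543951043690496
12^29 = 12 * 12^28 = 12 * 1648446623609512543951043690496 = 19781359483314150527412524285952

Result: 19781359483314150527412524285952
Multiplications needed: 7 (7 lines after 12^1)

12^29 = 19781359483314150527412524285952. Using exponentiation by squaring, this requires 7 multiplications. The key idea: if the exponent is even, square the half-power; if odd, multiply by the base once.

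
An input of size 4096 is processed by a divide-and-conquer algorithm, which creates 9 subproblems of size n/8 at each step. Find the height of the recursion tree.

For divide and conquer with division factor 8:

Problem sizes at each level:
Level 0: 4096
Level 1: 512
Level 2: 64
Level 3: 8
Level 4: 1

The root is level 0 and the size-1 base case is level 4 (the tree spans levels 0 through 4, i.e. 5 levels counting the root), so the depth is the number of divisions: log_8(4096) = 4

The recursion tree depth is log_8(4096) = 4. At each level, the problem size is divided by 8, so it takes 4 divisions to reduce to a base case of size 1. The algorithm makes 9 recursive calls at each level.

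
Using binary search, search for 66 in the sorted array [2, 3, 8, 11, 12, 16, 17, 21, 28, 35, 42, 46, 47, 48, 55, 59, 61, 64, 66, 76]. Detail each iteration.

Binary search for 66 in [2, 3, 8, 11, 12, 16, 17, 21, 28, 35, 42, 46, 47, 48, 55, 59, 61, 64, 66, 76]:

lo=0, hi=19, mid=9, arr[mid]=35 -> 35 < 66, search right half
lo=10, hi=19, mid=14, arr[mid]=55 -> 55 < 66, search right half
lo=15, hi=19, mid=17, arr[mid]=64 -> 64 < 66, search right half
lo=18, hi=19, mid=18, arr[mid]=66 -> Found target at index 18!

Binary search finds 66 at index 18 after 4 comparisons. The search repeatedly halves the search space by comparing with the middle element.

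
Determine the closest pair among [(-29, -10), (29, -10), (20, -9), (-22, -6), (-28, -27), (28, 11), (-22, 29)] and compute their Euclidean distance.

Computing all pairwise distances among 7 points:

d((-29, -10), (29, -10)) = 58.0
d((-29, -10), (20, -9)) = 49.0102
d((-29, -10), (-22, -6)) = 8.0623 <-- minimum
d((-29, -10), (-28, -27)) = 17.0294
d((-29, -10), (28, 11)) = 60.7454
d((-29, -10), (-22, 29)) = 39.6232
d((29, -10), (20, -9)) = 9.0554
d((29, -10), (-22, -6)) = 51.1566
d((29, -10), (-28, -27)) = 59.4811
d((29, -10), (28, 11)) = 21.0238
d((29, -10), (-22, 29)) = 64.2028
d((20, -9), (-22, -6)) = 42.107
d((20, -9), (-28, -27)) = 51.264
d((20, -9), (28, 11)) = 21.5407
d((20, -9), (-22, 29)) = 56.6392
d((-22, -6), (-28, -27)) = 21.8403
d((-22, -6), (28, 11)) = 52.811
d((-22, -6), (-22, 29)) = 35.0
d((-28, -27), (28, 11)) = 67.6757
d((-28, -27), (-22, 29)) = 56.3205
d((28, 11), (-22, 29)) = 53.1413

Closest pair: (-29, -10) and (-22, -6) with distance 8.0623

The closest pair is (-29, -10) and (-22, -6) with Euclidean distance 8.0623. For 7 points, brute-force pairwise comparison is shown above. For large n, the divide-and-conquer algorithm (sort by x, recurse on halves, check the dividing strip) achieves O(n log n).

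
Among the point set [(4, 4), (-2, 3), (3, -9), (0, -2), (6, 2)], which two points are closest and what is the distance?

Computing all pairwise distances among 5 points:

d((4, 4), (-2, 3)) = 6.0828
d((4, 4), (3, -9)) = 13.0384
d((4, 4), (0, -2)) = 7.2111
d((4, 4), (6, 2)) = 2.8284 <-- minimum
d((-2, 3), (3, -9)) = 13.0
d((-2, 3), (0, -2)) = 5.3852
d((-2, 3), (6, 2)) = 8.0623
d((3, -9), (0, -2)) = 7.6158
d((3, -9), (6, 2)) = 11.4018
d((0, -2), (6, 2)) = 7.2111

Closest pair: (4, 4) and (6, 2) with distance 2.8284

The closest pair is (4, 4) and (6, 2) with Euclidean distance 2.8284. For 5 points, brute-force pairwise comparison is shown above. For large n, the divide-and-conquer algorithm (sort by x, recurse on halves, check the dividing strip) achieves O(n log n).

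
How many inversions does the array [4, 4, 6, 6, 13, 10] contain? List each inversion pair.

Finding inversions in [4, 4, 6, 6, 13, 10]:

(4, 5): arr[4]=13 > arr[5]=10

Total inversions: 1

The array has 1 inversion(s): (4,5). Each pair (i,j) satisfies i < j and arr[i] > arr[j].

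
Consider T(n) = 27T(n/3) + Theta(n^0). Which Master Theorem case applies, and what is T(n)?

Master Theorem for T(n) = 27T(n/3) + O(n^0):

a = 27, b = 3, c = 0
log_b(a) = log_3(27) = 3.0000

Case 1: c = 0 < log_3(27) = 3.0000
T(n) = O(n^(log_3 27)) = O(n^3)

For T(n) = 27T(n/3) + O(n^0): log_3(27) = 3.0000. This is Case 1 of the Master Theorem (c < log_b(a), work dominated by leaves), giving O(n^3).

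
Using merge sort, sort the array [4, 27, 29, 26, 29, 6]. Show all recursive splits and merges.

Merge sort trace:

Split: [4, 27, 29, 26, 29, 6] -> [4, 27, 29] and [26, 29, 6]
  Split: [4, 27, 29] -> [4] and [27, 29]
    Split: [27, 29] -> [27] and [29]
    Merge: [27] + [29] -> [27, 29]
  Merge: [4] + [27, 29] -> [4, 27, 29]
  Split: [26, 29, 6] -> [26] and [29, 6]
    Split: [29, 6] -> [29] and [6]
    Merge: [29] + [6] -> [6, 29]
  Merge: [26] + [6, 29] -> [6, 26, 29]
Merge: [4, 27, 29] + [6, 26, 29] -> [4, 6, 26, 27, 29, 29]

Final sorted array: [4, 6, 26, 27, 29, 29]

The merge sort proceeds by recursively splitting the array and merging sorted halves.
After all merges, the sorted array is [4, 6, 26, 27, 29, 29].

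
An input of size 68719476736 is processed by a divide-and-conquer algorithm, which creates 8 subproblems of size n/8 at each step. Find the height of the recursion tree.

For divide and conquer with division factor 8:

Problem sizes at each level:
Level 0: 68719476736
Level 1: 8589934592
Level 2: 1073741824
Level 3: 134217728
Level 4: 16777216
Level 5: 2097152
Level 6: 262144
Level 7: 32768
Level 8: 4096
Level 9: 512
Level 10: 64
Level 11: 8
Level 12: 1

The root is level 0 and the size-1 base case is level 12 (the tree spans levels 0 through 12, i.e. 13 levels counting the root), so the depth is the number of divisions: log_8(68719476736) = 12

The recursion tree depth is log_8(68719476736) = 12. At each level, the problem size is divided by 8, so it takes 12 divisions to reduce to a base case of size 1. The algorithm makes 8 recursive calls at each level.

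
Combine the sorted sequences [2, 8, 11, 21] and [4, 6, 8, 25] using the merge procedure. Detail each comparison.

Merging process:

Compare 2 vs 4: take 2 from left. Merged: [2]
Compare 8 vs 4: take 4 from right. Merged: [2, 4]
Compare 8 vs 6: take 6 from right. Merged: [2, 4, 6]
Compare 8 vs 8: take 8 from left. Merged: [2, 4, 6, 8]
Compare 11 vs 8: take 8 from right. Merged: [2, 4, 6, 8, 8]
Compare 11 vs 25: take 11 from left. Merged: [2, 4, 6, 8, 8, 11]
Compare 21 vs 25: take 21 from left. Merged: [2, 4, 6, 8, 8, 11, 21]
Append remaining from right: [25]. Merged: [2, 4, 6, 8, 8, 11, 21, 25]

Final merged array: [2, 4, 6, 8, 8, 11, 21, 25]
Total comparisons: 7

The merged array is [2, 4, 6, 8, 8, 11, 21, 25], requiring 7 comparisons. The merge step runs in O(n) time where n is the total number of elements.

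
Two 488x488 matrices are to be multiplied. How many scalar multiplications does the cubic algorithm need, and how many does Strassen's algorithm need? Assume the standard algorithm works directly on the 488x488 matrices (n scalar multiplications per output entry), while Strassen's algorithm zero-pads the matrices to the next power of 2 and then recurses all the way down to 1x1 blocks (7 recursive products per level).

Matrix multiplication for 488x488 matrices:

Strassen's algorithm requires power-of-2 dimensions. Pad 488x488 to 512x512 (next power of 2).

Standard algorithm: 488^3 = 116214272 multiplications
Strassen's algorithm: 7^(log2(512)) = 7^9 = 40353607 multiplications
Savings: 116214272 - 40353607 = 75860665 multiplications

Standard: 116214272 multiplications (488^3). Strassen: 40353607 multiplications (7^9, after padding to 512x512). Strassen reduces 8 recursive multiplications to 7 at each level.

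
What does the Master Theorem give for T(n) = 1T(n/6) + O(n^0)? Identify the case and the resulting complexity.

Master Theorem for T(n) = 1T(n/6) + O(n^0):

a = 1, b = 6, c = 0
log_b(a) = log_6(1) = 0.0000

Case 2: c = 0 = log_6(1) = 0.0000
T(n) = O(n^0 log n) = O(log n)

For T(n) = 1T(n/6) + O(n^0): log_6(1) = 0.0000. This is Case 2 of the Master Theorem (c = log_b(a), equal work at all levels), giving O(log n).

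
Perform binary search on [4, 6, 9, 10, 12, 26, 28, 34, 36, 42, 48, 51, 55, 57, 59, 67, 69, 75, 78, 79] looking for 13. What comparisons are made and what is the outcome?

Binary search for 13 in [4, 6, 9, 10, 12, 26, 28, 34, 36, 42, 48, 51, 55, 57, 59, 67, 69, 75, 78, 79]:

lo=0, hi=19, mid=9, arr[mid]=42 -> 42 > 13, search left half
lo=0, hi=8, mid=4, arr[mid]=12 -> 12 < 13, search right half
lo=5, hi=8, mid=6, arr[mid]=28 -> 28 > 13, search left half
lo=5, hi=5, mid=5, arr[mid]=26 -> 26 > 13, search left half
lo=5 > hi=4, target 13 not found

Binary search determines that 13 is not in the array after 4 comparisons. The search space was exhausted without finding the target.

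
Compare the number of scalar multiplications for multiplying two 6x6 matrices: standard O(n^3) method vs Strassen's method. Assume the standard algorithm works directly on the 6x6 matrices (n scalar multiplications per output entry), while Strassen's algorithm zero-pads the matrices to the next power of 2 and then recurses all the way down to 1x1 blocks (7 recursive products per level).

Matrix multiplication for 6x6 matrices:

Strassen's algorithm requires power-of-2 dimensions. Pad 6x6 to 8x8 (next power of 2).

Standard algorithm: 6^3 = 216 multiplications
Strassen's algorithm: 7^(log2(8)) = 7^3 = 343 multiplications
Difference: 216 - 343 = -127 (Strassen uses MORE here due to padding overhead — for small or just-over-power-of-2 n, padding can outweigh the per-level savings)

Standard: 216 multiplications (6^3). Strassen: 343 multiplications (7^3, after padding to 8x8). Strassen reduces 8 recursive multiplications to 7 at each level.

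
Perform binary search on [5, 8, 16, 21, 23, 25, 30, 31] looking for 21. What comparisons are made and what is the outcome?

Binary search for 21 in [5, 8, 16, 21, 23, 25, 30, 31]:

lo=0, hi=7, mid=3, arr[mid]=21 -> Found target at index 3!

Binary search finds 21 at index 3 after 1 comparisons. The search repeatedly halves the search space by comparing with the middle element.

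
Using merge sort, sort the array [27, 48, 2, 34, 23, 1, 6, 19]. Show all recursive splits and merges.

Merge sort trace:

Split: [27, 48, 2, 34, 23, 1, 6, 19] -> [27, 48, 2, 34] and [23, 1, 6, 19]
  Split: [27, 48, 2, 34] -> [27, 48] and [2, 34]
    Split: [27, 48] -> [27] and [48]
    Merge: [27] + [48] -> [27, 48]
    Split: [2, 34] -> [2] and [34]
    Merge: [2] + [34] -> [2, 34]
  Merge: [27, 48] + [2, 34] -> [2, 27, 34, 48]
  Split: [23, 1, 6, 19] -> [23, 1] and [6, 19]
    Split: [23, 1] -> [23] and [1]
    Merge: [23] + [1] -> [1, 23]
    Split: [6, 19] -> [6] and [19]
    Merge: [6] + [19] -> [6, 19]
  Merge: [1, 23] + [6, 19] -> [1, 6, 19, 23]
Merge: [2, 27, 34, 48] + [1, 6, 19, 23] -> [1, 2, 6, 19, 23, 27, 34, 48]

Final sorted array: [1, 2, 6, 19, 23, 27, 34, 48]

The merge sort proceeds by recursively splitting the array and merging sorted halves.
After all merges, the sorted array is [1, 2, 6, 19, 23, 27, 34, 48].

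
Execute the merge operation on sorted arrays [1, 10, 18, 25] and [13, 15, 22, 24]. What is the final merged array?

Merging process:

Compare 1 vs 13: take 1 from left. Merged: [1]
Compare 10 vs 13: take 10 from left. Merged: [1, 10]
Compare 18 vs 13: take 13 from right. Merged: [1, 10, 13]
Compare 18 vs 15: take 15 from right. Merged: [1, 10, 13, 15]
Compare 18 vs 22: take 18 from left. Merged: [1, 10, 13, 15, 18]
Compare 25 vs 22: take 22 from right. Merged: [1, 10, 13, 15, 18, 22]
Compare 25 vs 24: take 24 from right. Merged: [1, 10, 13, 15, 18, 22, 24]
Append remaining from left: [25]. Merged: [1, 10, 13, 15, 18, 22, 24, 25]

Final merged array: [1, 10, 13, 15, 18, 22, 24, 25]
Total comparisons: 7

The merged array is [1, 10, 13, 15, 18, 22, 24, 25], requiring 7 comparisons. The merge step runs in O(n) time where n is the total number of elements.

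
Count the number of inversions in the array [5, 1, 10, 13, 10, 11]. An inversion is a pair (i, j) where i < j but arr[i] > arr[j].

Finding inversions in [5, 1, 10, 13, 10, 11]:

(0, 1): arr[0]=5 > arr[1]=1
(3, 4): arr[3]=13 > arr[4]=10
(3, 5): arr[3]=13 > arr[5]=11

Total inversions: 3

The array has 3 inversion(s): (0,1), (3,4), (3,5). Each pair (i,j) satisfies i < j and arr[i] > arr[j].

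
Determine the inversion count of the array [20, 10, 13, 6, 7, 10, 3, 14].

Finding inversions in [20, 10, 13, 6, 7, 10, 3, 14]:

(0, 1): arr[0]=20 > arr[1]=10
(0, 2): arr[0]=20 > arr[2]=13
(0, 3): arr[0]=20 > arr[3]=6
(0, 4): arr[0]=20 > arr[4]=7
(0, 5): arr[0]=20 > arr[5]=10
(0, 6): arr[0]=20 > arr[6]=3
(0, 7): arr[0]=20 > arr[7]=14
(1, 3): arr[1]=10 > arr[3]=6
(1, 4): arr[1]=10 > arr[4]=7
(1, 6): arr[1]=10 > arr[6]=3
(2, 3): arr[2]=13 > arr[3]=6
(2, 4): arr[2]=13 > arr[4]=7
(2, 5): arr[2]=13 > arr[5]=10
(2, 6): arr[2]=13 > arr[6]=3
(3, 6): arr[3]=6 > arr[6]=3
(4, 6): arr[4]=7 > arr[6]=3
(5, 6): arr[5]=10 > arr[6]=3

Total inversions: 17

The array has 17 inversion(s): (0,1), (0,2), (0,3), (0,4), (0,5), (0,6), (0,7), (1,3), (1,4), (1,6), (2,3), (2,4), (2,5), (2,6), (3,6), (4,6), (5,6). Each pair (i,j) satisfies i < j and arr[i] > arr[j].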